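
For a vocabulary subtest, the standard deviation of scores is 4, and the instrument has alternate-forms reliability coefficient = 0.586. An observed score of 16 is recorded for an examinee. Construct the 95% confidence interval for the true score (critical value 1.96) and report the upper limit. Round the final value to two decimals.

SEM = 4.000 × √(1 − 0.586) = 4.000 × √0.414 ≈ 4.000 × 0.643 ≈ 2.574
Half-width = 1.96×2.574 ≈ 5.044
Upper limit = 16 + 5.044 ≈ 21.044

21.04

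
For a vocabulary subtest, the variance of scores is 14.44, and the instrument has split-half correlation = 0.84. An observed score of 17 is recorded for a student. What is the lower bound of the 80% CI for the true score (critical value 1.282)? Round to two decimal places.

15.56

SD = √14.44 = 3.800
r_full = 2·0.84 / (1 + 0.84) ≃ 0.913
SEM = 3.800*√(1 − 0.913) ≃ 1.121
Margin = 1.282 * 1.121 ≃ 1.437
Lower bound: 17 − 1.437 = 15.563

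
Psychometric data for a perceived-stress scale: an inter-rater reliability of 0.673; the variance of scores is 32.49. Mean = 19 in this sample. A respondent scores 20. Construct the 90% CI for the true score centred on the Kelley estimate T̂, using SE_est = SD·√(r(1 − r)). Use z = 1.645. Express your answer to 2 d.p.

SD = √32.49 ≈ 5.7000
T̂ = 0.6730(20) + 0.3270(19) ≈ 19.6730
SE_est = 5.7000·√(0.6730·0.3270) ≈ 2.6740
CI = 19.6730 ± 1.645 · 2.6740 → [15.2743, 24.0717]

[15.27, 24.07]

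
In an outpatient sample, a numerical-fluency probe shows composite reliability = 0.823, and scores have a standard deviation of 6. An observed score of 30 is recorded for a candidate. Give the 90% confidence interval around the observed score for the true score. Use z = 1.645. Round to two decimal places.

SEM = 6.00000*√(1 − 0.82300) ≃ 2.52428
Half-width = 1.645*2.52428 ≃ 4.15244
90% CI: 30 ± 4.15244 = [25.84756, 34.15244]

[25.85, 34.15]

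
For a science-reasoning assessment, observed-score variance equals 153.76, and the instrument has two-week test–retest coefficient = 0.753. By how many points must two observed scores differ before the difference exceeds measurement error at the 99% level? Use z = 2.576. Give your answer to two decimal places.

SD = √153.76 = 12.4000
The standard error of measurement is 12.4000*√(1 − 0.7530) ≈ 12.4000*0.4970 ≈ 6.1627.
SE_diff = √2 * SEM ≈ 8.7154
Minimum reliable difference = 2.576 * SE_diff ≈ 2.576 * 8.7154 ≈ 22.4508

22.45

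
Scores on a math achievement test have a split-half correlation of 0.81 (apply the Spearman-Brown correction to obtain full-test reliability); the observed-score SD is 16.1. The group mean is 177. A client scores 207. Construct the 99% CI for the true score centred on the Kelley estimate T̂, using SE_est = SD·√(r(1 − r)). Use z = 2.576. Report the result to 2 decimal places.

[191.14, 216.56]

Spearman-Brown: r = 2(0.81) / (1 + 0.81) = 1.620 / 1.810 ≈ 0.895
T̂ = 0.895(207) + 0.105(177) ≈ 203.851
SE_est = 16.100·√[r(1 − r)] ≈ 4.935
CI = 203.851 ± 2.576 * 4.935 → [191.138, 216.563]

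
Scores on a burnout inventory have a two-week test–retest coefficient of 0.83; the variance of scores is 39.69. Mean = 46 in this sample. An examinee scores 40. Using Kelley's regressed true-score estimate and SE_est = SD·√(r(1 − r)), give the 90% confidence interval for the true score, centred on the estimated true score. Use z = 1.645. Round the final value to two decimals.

[37.13, 44.91]

SD = √39.69 ≈ 6.3000
Estimated true score = 0.8300·40 + (1 − 0.8300)·46 ≈ 41.0200
SE_est = 6.3000·√(0.8300·0.1700) ≈ 2.3665
90% CI: 41.0200 ± 3.8929 ≈ (37.1271, 44.9129)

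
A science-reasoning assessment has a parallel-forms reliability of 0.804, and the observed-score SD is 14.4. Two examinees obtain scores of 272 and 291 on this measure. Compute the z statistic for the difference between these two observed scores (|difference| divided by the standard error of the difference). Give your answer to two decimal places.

2.11

The standard error of measurement is 14.4000·√(1 − 0.8040) ≈ 14.4000·0.4427 ≈ 6.3752.
Standard error of the difference = 6.3752·√2 ≈ 9.0158
z = 19 / 9.0158 ≈ 2.1074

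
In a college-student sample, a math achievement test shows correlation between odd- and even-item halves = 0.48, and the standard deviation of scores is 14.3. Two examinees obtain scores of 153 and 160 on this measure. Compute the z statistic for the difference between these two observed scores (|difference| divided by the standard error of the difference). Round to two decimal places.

Full-length reliability (Spearman-Brown) = 2(0.48)/(1+0.48) ≈ 0.649
SEM = 14.300 × √(1 − 0.649) = 14.300 × √0.351 ≈ 14.300 × 0.593 ≈ 8.476
SE_diff = SEM × √2 ≈ 8.476 × 1.414 ≈ 11.987
z = |153 − 160| / 11.987 = 7 / 11.987 ≈ 0.584

0.58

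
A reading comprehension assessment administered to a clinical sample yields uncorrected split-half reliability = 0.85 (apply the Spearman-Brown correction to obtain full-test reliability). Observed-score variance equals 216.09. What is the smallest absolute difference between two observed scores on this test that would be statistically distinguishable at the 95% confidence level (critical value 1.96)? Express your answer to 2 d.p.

SD = √216.09 ≃ 14.700
r_full = 2·0.85 / (1 + 0.85) ≃ 0.919
The standard error of measurement is 14.700·√(1 − 0.919) ≃ 14.700·0.285 ≃ 4.186.
Standard error of the difference = 4.186·√2 ≃ 5.920
Smallest detectable difference = 1.96·5.920 ≃ 11.602

11.60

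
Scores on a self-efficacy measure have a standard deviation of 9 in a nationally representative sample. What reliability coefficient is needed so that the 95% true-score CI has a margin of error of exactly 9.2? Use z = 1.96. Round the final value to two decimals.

0.73

Required SEM = 9.2 / 1.96 ≈ 4.69388
r = 1 − (SEM / SD)² = 1 − (4.69388 / 9)² ≈ 1 − 0.27201 ≈ 0.72799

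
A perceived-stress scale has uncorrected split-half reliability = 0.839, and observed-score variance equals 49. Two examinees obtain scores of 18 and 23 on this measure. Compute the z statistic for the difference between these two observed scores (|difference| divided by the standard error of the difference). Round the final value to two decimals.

SD = √49 ≃ 7.000
Full-length reliability (Spearman-Brown) = 2(0.839)/(1+0.839) ≃ 0.912
The standard error of measurement is 7.000·√(1 − 0.912) ≃ 7.000·0.296 ≃ 2.071.
SE_diff = √2 · SEM ≃ 2.929
z = |18 − 23| / 2.929 = 5 / 2.929 ≃ 1.707

1.71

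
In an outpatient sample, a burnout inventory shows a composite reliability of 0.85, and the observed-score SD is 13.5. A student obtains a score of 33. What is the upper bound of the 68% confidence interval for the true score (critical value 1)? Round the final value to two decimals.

SEM = 13.5000 · √(1 − 0.8500) = 13.5000 · √0.1500 ≈ 13.5000 · 0.3873 ≈ 5.2285
Margin = 1 · 5.2285 ≈ 5.2285
Upper limit = 33 + 5.2285 ≈ 38.2285

38.23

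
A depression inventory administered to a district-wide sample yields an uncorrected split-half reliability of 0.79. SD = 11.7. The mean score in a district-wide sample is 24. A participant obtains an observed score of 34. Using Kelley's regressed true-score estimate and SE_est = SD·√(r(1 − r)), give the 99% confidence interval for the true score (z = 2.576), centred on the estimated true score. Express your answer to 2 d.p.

[23.13, 42.53]

r_full = 2·0.79 / (1 + 0.79) ≈ 0.88268
Estimated true score = 0.88268*34 + (1 − 0.88268)*24 ≈ 32.82682
SE_est = 11.70000*√(0.88268*0.11732) ≈ 3.76505
CI = 32.82682 ± 2.576 * 3.76505 → [23.12804, 42.52559]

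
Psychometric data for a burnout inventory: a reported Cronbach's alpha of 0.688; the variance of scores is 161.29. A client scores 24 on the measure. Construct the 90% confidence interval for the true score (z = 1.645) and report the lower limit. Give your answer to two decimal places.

SD = √161.29 = 12.7000
SEM = 12.7000 * √(1 − 0.6880) = 12.7000 * √0.3120 ≈ 12.7000 * 0.5586 ≈ 7.0938
Half-width = 1.645*7.0938 ≈ 11.6694
Lower bound: 24 − 11.6694 = 12.3306

12.33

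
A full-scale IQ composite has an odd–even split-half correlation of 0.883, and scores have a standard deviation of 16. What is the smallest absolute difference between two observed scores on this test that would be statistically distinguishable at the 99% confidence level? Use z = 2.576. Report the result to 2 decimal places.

r_full = 2·0.883 / (1 + 0.883) ≃ 0.93787
SEM = 16.00000*√(1 − 0.93787) ≃ 3.98830
SE_diff = SEM * √2 ≃ 3.98830 * 1.41421 ≃ 5.64031
Smallest detectable difference = 2.576*5.64031 ≃ 14.52943

14.53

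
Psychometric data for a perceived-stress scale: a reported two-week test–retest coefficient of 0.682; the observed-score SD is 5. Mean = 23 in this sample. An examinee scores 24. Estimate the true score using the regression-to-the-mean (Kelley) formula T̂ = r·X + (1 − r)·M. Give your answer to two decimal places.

23.68

Estimated true score = 0.682*24 + (1 − 0.682)*23 ≈ 23.682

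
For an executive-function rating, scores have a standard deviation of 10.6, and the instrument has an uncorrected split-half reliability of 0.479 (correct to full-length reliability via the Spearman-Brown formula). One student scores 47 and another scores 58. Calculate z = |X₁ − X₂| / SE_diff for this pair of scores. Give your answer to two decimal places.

Full-length reliability (Spearman-Brown) = 2(0.479)/(1+0.479) ≈ 0.6477
SEM = 10.6000·√(1 − 0.6477) ≈ 6.2913
Standard error of the difference = 6.2913·√2 ≈ 8.8972
z = |47 − 58| / 8.8972 = 11 / 8.8972 ≈ 1.2363

1.24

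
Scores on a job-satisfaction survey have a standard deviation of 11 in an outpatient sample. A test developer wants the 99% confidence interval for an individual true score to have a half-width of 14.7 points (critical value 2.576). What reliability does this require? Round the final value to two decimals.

0.73

Required SEM = 14.7 / 2.576 ≃ 5.7065
Required reliability = 1 − (SEM/SD)² = 1 − 0.2691 ≃ 0.7309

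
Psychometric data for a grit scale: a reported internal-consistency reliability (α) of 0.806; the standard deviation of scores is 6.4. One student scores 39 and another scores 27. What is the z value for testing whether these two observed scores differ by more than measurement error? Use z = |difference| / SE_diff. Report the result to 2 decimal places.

SEM = 6.400 · √(1 − 0.806) = 6.400 · √0.194 ≈ 6.400 · 0.440 ≈ 2.819
Standard error of the difference = 2.819·√2 ≈ 3.987
z = |39 − 27| / 3.987 = 12 / 3.987 ≈ 3.010

3.01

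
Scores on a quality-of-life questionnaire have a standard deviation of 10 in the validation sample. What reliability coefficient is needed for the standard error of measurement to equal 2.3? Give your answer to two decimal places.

r = 1 − (SEM / SD)² = 1 − (2.30000 / 10)² ≃ 1 − 0.05290 ≃ 0.94710

0.95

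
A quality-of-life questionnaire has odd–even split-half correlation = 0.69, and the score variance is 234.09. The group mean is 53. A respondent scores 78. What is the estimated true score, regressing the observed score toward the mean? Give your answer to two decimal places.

r_full = 2·0.69 / (1 + 0.69) ≈ 0.81657
T̂ = 0.81657(78) + 0.18343(53) ≈ 73.41420

73.41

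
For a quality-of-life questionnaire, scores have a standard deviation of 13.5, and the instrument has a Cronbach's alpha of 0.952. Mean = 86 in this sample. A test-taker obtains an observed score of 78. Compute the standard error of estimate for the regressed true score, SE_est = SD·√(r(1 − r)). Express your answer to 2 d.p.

SE_est = 13.500·√(0.952·0.048) ≈ 2.886

2.89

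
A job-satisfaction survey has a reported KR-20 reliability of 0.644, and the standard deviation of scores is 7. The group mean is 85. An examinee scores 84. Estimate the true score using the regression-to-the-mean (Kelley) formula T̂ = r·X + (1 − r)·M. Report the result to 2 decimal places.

T̂ = r·X + (1 − r)·M = 0.644*84 + 0.356*85 = 54.096 + 30.260 ≈ 84.356

84.36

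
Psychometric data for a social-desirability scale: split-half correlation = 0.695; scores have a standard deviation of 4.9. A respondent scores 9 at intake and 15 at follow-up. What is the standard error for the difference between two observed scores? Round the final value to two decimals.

2.94

r_full = 2·0.695 / (1 + 0.695) ≈ 0.820
The standard error of measurement is 4.900*√(1 − 0.820) ≈ 4.900*0.424 ≈ 2.079.
SE_diff = SEM * √2 ≈ 2.079 * 1.414 ≈ 2.940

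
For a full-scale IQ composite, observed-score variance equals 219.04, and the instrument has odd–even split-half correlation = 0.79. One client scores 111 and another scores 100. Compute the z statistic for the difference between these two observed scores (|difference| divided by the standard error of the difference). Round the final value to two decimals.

1.53

σ = 219.04^(1/2) = 14.800
r_full = 2·0.79 / (1 + 0.79) ≈ 0.883
SEM = 14.800 · √(1 − 0.883) = 14.800 · √0.117 ≈ 14.800 · 0.343 ≈ 5.069
SE_diff = SEM · √2 ≈ 5.069 · 1.414 ≈ 7.169
z = 11 / 7.169 ≈ 1.534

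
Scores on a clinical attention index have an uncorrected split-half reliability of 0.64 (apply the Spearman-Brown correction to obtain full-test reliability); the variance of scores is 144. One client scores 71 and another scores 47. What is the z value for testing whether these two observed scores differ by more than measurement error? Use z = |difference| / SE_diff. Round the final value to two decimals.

σ = 144^(1/2) = 12.0000
Full-length reliability (Spearman-Brown) = 2(0.64)/(1+0.64) ≃ 0.7805
SEM = 12.0000 · √(1 − 0.7805) = 12.0000 · √0.2195 ≃ 12.0000 · 0.4685 ≃ 5.6223
SE_diff = √2 · SEM ≃ 7.9511
z = 24 / 7.9511 ≃ 3.0185

3.02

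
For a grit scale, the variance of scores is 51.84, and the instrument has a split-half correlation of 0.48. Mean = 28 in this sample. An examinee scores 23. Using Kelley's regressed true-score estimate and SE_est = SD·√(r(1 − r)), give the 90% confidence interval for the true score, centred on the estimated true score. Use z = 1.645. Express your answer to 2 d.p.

[19.10, 30.41]

SD = √51.84 ≈ 7.2000
Spearman-Brown: r = 2(0.48) / (1 + 0.48) = 0.9600 / 1.4800 ≈ 0.6486
Estimated true score = 0.6486*23 + (1 − 0.6486)*28 ≈ 24.7568
SE_est = SD * √(r(1 − r)) = 7.2000 * √0.2279 ≈ 7.2000 * 0.4774 ≈ 3.4372
90% CI: 24.7568 ± 5.6542 ≈ (19.1025, 30.4110)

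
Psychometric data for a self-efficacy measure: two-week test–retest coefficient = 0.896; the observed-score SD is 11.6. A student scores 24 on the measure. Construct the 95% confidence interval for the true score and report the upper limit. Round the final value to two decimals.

31.33

The standard error of measurement is 11.600·√(1 − 0.896) ≃ 11.600·0.322 ≃ 3.741.
Half-width = 1.96·3.741 ≃ 7.332
Upper bound: 24 + 7.332 = 31.332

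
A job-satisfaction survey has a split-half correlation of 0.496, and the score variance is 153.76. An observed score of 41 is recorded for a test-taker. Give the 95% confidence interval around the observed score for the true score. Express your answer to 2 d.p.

SD = √153.76 = 12.40000
r_full = 2·0.496 / (1 + 0.496) ≈ 0.66310
The standard error of measurement is 12.40000×√(1 − 0.66310) ≈ 12.40000×0.58043 ≈ 7.19733.
1.96 × SEM ≈ 14.10676
95% CI: 41 ± 14.10676 = [26.89324, 55.10676]

[26.89, 55.11]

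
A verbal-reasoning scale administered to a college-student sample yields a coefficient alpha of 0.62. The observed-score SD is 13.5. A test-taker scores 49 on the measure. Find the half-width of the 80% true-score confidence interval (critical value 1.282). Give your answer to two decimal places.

The standard error of measurement is 13.500×√(1 − 0.620) ≈ 13.500×0.616 ≈ 8.322.
1.282 × SEM ≈ 10.669

10.67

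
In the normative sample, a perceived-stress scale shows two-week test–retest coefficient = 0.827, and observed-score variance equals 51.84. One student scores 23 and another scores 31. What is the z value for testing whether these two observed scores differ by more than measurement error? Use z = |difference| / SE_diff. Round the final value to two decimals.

1.89

SD = √51.84 ≈ 7.200
SEM = 7.200 · √(1 − 0.827) = 7.200 · √0.173 ≈ 7.200 · 0.416 ≈ 2.995
Standard error of the difference = 2.995·√2 ≈ 4.235
z = 8 / 4.235 ≈ 1.889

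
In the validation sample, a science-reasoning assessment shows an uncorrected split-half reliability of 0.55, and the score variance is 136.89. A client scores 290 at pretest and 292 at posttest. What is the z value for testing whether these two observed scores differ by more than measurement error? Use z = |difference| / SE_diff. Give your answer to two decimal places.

0.22

SD = √136.89 = 11.700
Spearman-Brown: r = 2(0.55) / (1 + 0.55) = 1.100 / 1.550 ≈ 0.710
SEM = 11.700*√(1 − 0.710) ≈ 6.304
SE_diff = SEM * √2 ≈ 6.304 * 1.414 ≈ 8.915
z = |290 − 292| / 8.915 = 2 / 8.915 ≈ 0.224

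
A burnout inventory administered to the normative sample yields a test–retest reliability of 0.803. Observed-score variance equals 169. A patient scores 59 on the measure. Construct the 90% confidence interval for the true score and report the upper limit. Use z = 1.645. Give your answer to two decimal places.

σ = 169^(1/2) = 13.000
The standard error of measurement is 13.000*√(1 − 0.803) ≈ 13.000*0.444 ≈ 5.770.
1.645 * SEM ≈ 9.492
Upper limit = 59 + 9.492 ≈ 68.492

68.49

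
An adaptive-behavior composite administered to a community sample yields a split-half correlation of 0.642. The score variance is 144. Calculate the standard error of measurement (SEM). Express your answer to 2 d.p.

5.60

SD = √144 ≈ 12.000
Spearman-Brown: r = 2(0.642) / (1 + 0.642) = 1.284 / 1.642 ≈ 0.782
The standard error of measurement is 12.000×√(1 − 0.782) ≈ 12.000×0.467 ≈ 5.603.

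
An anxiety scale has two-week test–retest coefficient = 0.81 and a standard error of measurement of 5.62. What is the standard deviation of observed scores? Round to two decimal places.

12.89

σ = SEM·(1 − r)^(−1/2) ≈ 5.62·2.294 ≈ 12.893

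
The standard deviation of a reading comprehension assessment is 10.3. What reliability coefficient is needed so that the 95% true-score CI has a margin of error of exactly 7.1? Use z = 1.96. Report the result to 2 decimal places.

0.88

SEM needed = half-width / z = 7.1/1.96 ≈ 3.622
r = 1 − (SEM / SD)² = 1 − (3.622 / 10.3)² ≈ 1 − 0.124 ≈ 0.876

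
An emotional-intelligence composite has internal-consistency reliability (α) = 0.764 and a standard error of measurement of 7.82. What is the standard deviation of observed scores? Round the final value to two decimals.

SD = 7.82 / √(1 − 0.764) ≈ 16.09722

16.10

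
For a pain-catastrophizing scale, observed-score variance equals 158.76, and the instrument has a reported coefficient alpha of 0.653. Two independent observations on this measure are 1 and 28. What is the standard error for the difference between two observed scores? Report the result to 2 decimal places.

10.50

SD = √158.76 = 12.600
SEM = 12.600 * √(1 − 0.653) = 12.600 * √0.347 ≈ 12.600 * 0.589 ≈ 7.422
SE_diff = SEM * √2 ≈ 7.422 * 1.414 ≈ 10.497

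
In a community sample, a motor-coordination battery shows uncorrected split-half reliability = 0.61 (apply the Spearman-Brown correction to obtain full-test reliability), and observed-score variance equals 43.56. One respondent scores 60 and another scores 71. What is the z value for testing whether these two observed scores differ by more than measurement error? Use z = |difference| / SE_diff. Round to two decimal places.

σ = 43.56^(1/2) = 6.6000
Full-length reliability (Spearman-Brown) = 2(0.61)/(1+0.61) ≃ 0.7578
SEM = 6.6000 · √(1 − 0.7578) = 6.6000 · √0.2422 ≃ 6.6000 · 0.4922 ≃ 3.2484
Standard error of the difference = 3.2484·√2 ≃ 4.5939
z = 11 / 4.5939 ≃ 2.3945

2.39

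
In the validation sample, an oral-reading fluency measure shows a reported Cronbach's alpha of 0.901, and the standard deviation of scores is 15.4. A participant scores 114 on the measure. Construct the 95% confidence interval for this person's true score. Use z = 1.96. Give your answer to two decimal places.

SEM = 15.40000 × √(1 − 0.90100) = 15.40000 × √0.09900 ≈ 15.40000 × 0.31464 ≈ 4.84550
Half-width = 1.96×4.84550 ≈ 9.49717
CI = 114 ± 9.49717 → [104.50283, 123.49717]

[104.50, 123.50]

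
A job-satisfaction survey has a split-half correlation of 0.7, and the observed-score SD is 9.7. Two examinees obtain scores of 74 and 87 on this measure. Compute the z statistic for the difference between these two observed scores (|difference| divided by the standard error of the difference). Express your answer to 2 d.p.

2.26

Spearman-Brown: r = 2(0.7) / (1 + 0.7) = 1.4000 / 1.7000 ≈ 0.8235
SEM = 9.7000*√(1 − 0.8235) ≈ 4.0748
SE_diff = √2 * SEM ≈ 5.7627
z = |74 − 87| / 5.7627 = 13 / 5.7627 ≈ 2.2559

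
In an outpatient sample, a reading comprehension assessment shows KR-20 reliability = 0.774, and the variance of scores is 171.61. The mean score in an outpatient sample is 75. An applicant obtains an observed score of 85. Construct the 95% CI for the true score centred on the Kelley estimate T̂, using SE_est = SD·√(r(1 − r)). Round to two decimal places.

[72.00, 93.48]

SD = √171.61 = 13.1000
Estimated true score = 0.7740×85 + (1 − 0.7740)×75 ≃ 82.7400
SE_est = SD × √(r(1 − r)) = 13.1000 × √0.1749 ≃ 13.1000 × 0.4182 ≃ 5.4789
95% CI: 82.7400 ± 10.7387 ≃ (72.0013, 93.4787)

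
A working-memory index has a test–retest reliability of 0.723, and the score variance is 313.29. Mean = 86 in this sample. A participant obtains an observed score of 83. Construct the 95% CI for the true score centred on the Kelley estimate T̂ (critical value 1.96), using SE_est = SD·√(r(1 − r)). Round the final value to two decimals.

SD = √313.29 ≈ 17.70000
Estimated true score = 0.72300*83 + (1 − 0.72300)*86 ≈ 83.83100
SE_est = 17.70000*√(0.72300*0.27700) ≈ 7.92104
CI = 83.83100 ± 1.96 * 7.92104 → [68.30576, 99.35624]

[68.31, 99.36]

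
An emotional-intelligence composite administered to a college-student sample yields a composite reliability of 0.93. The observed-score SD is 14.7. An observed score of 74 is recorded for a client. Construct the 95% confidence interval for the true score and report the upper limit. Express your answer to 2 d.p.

The standard error of measurement is 14.7000*√(1 − 0.9300) ≃ 14.7000*0.2646 ≃ 3.8893.
1.96 * SEM ≃ 7.6229
Upper limit = 74 + 7.6229 ≃ 81.6229

81.62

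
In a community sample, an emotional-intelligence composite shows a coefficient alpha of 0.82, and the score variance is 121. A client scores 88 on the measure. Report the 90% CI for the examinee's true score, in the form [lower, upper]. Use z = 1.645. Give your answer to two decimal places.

[80.32, 95.68]

σ = 121^(1/2) = 11.000
SEM = 11.000*√(1 − 0.820) ≃ 4.667
Half-width = 1.645*4.667 ≃ 7.677
Interval: (80.323, 95.677)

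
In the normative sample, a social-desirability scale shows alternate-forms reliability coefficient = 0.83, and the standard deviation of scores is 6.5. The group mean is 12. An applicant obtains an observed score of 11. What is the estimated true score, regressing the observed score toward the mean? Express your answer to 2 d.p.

T̂ = r·X + (1 − r)·M = 0.83000·11 + 0.17000·12 = 9.13000 + 2.04000 ≃ 11.17000

11.17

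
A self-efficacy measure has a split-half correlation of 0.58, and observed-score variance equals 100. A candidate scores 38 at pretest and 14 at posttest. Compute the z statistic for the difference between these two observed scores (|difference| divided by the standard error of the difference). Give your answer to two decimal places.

3.29

σ = 100^(1/2) = 10.0000
Full-length reliability (Spearman-Brown) = 2(0.58)/(1+0.58) ≃ 0.7342
SEM = 10.0000*√(1 − 0.7342) ≃ 5.1558
Standard error of the difference = 5.1558·√2 ≃ 7.2914
z = 24 / 7.2914 ≃ 3.2915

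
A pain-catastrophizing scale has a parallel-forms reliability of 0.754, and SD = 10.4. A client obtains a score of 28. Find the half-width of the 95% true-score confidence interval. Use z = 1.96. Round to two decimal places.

The standard error of measurement is 10.40000·√(1 − 0.75400) ≃ 10.40000·0.49598 ≃ 5.15823.
Margin = 1.96 · 5.15823 ≃ 10.11014

10.11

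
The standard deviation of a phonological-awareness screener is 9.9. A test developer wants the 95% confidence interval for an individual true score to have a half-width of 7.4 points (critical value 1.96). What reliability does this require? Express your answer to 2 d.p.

Required SEM = 7.4 / 1.96 ≃ 3.77551
r = 1 − (SEM / SD)² = 1 − (3.77551 / 9.9)² ≃ 1 − 0.14544 ≃ 0.85456

0.85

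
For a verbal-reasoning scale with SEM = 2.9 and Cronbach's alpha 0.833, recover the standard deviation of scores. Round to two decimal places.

SD = SEM / √(1 − r) = 2.9 / √0.167 ≈ 2.9 / 0.409 ≈ 7.096

7.10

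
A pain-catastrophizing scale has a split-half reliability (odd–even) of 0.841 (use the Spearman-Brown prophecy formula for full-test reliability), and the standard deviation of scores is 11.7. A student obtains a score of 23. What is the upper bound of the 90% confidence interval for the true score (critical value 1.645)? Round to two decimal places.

r_full = 2·0.841 / (1 + 0.841) ≈ 0.914
SEM = 11.700 × √(1 − 0.914) = 11.700 × √0.086 ≈ 11.700 × 0.294 ≈ 3.438
1.645 × SEM ≈ 5.656
Upper limit = 23 + 5.656 ≈ 28.656

28.66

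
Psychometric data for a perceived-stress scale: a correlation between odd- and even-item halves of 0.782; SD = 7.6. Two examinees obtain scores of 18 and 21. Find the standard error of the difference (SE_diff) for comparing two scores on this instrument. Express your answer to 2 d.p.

3.76

r_full = 2·0.782 / (1 + 0.782) ≃ 0.878
SEM = 7.600 × √(1 − 0.878) = 7.600 × √0.122 ≃ 7.600 × 0.350 ≃ 2.658
Standard error of the difference = 2.658·√2 ≃ 3.759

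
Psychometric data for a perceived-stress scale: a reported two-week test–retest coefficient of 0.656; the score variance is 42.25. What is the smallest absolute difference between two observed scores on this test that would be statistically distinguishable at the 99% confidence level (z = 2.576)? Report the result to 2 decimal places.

13.89

SD = √42.25 ≈ 6.5000
The standard error of measurement is 6.5000·√(1 − 0.6560) ≈ 6.5000·0.5865 ≈ 3.8123.
SE_diff = SEM · √2 ≈ 3.8123 · 1.4142 ≈ 5.3915
Minimum reliable difference = 2.576 · SE_diff ≈ 2.576 · 5.3915 ≈ 13.8884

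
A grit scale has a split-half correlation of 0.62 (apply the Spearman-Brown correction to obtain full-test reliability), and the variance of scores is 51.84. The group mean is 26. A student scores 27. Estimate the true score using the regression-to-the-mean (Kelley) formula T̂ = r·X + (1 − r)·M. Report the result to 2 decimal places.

26.77

r_full = 2·0.62 / (1 + 0.62) ≈ 0.765
T̂ = r·X + (1 − r)·M = 0.765×27 + 0.235×26 ≈ 20.667 + 6.099 ≈ 26.765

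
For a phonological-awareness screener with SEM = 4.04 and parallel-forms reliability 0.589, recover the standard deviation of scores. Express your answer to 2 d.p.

6.30

SD = SEM / √(1 − r) = 4.04 / √0.411 ≈ 4.04 / 0.641 ≈ 6.302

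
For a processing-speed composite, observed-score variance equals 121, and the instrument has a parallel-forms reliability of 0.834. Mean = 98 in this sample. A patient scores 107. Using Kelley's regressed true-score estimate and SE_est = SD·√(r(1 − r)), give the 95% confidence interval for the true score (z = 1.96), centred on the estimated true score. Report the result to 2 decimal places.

SD = √121 = 11.000
T̂ = 0.834(107) + 0.166(98) ≈ 105.506
SE_est = SD · √(r(1 − r)) = 11.000 · √0.138 ≈ 11.000 · 0.372 ≈ 4.093
CI = 105.506 ± 1.96 · 4.093 → [97.484, 113.528]

[97.48, 113.53]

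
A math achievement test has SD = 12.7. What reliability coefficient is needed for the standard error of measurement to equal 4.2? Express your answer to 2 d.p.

Required reliability = 1 − (SEM/SD)² = 1 − 0.1094 ≈ 0.8906

0.89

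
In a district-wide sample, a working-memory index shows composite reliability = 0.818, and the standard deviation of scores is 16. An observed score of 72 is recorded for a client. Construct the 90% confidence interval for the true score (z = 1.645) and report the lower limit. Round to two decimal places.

60.77

The standard error of measurement is 16.00000*√(1 − 0.81800) ≈ 16.00000*0.42661 ≈ 6.82583.
Margin = 1.645 * 6.82583 ≈ 11.22850
Lower limit = 72 − 11.22850 ≈ 60.77150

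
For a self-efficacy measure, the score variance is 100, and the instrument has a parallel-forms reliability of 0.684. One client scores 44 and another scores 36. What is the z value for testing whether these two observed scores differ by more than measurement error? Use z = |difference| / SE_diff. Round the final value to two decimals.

1.01

σ = 100^(1/2) = 10.0000
SEM = 10.0000×√(1 − 0.6840) ≈ 5.6214
SE_diff = √2 × SEM ≈ 7.9498
z = |44 − 36| / 7.9498 = 8 / 7.9498 ≈ 1.0063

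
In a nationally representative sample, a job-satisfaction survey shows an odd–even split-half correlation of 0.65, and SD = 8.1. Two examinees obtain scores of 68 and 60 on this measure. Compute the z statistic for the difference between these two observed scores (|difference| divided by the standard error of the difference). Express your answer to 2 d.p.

1.52

r_full = 2·0.65 / (1 + 0.65) ≈ 0.7879
SEM = 8.1000 × √(1 − 0.7879) = 8.1000 × √0.2121 ≈ 8.1000 × 0.4606 ≈ 3.7306
SE_diff = SEM × √2 ≈ 3.7306 × 1.4142 ≈ 5.2758
z = 8 / 5.2758 ≈ 1.5163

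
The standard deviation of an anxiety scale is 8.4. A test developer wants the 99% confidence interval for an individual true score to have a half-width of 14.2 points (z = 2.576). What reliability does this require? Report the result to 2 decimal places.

0.57

SEM needed = half-width / z = 14.2/2.576 ≈ 5.512
r = 1 − (SEM / SD)² = 1 − (5.512 / 8.4)² ≈ 1 − 0.431 ≈ 0.569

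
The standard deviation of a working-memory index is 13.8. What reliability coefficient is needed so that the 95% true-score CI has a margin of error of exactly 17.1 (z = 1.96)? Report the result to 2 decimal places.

SEM needed = half-width / z = 17.1/1.96 ≃ 8.7245
r = 1 − (SEM / SD)² = 1 − (8.7245 / 13.8)² ≃ 1 − 0.3997 ≃ 0.6003

0.60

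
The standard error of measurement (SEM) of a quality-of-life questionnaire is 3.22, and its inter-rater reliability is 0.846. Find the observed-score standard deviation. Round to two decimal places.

SD = SEM / √(1 − r) = 3.22 / √0.154 ≃ 3.22 / 0.392 ≃ 8.205

8.21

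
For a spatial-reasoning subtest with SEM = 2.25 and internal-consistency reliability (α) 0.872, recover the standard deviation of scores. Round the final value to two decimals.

SD = SEM / √(1 − r) = 2.25 / √0.128 ≃ 2.25 / 0.358 ≃ 6.289

6.29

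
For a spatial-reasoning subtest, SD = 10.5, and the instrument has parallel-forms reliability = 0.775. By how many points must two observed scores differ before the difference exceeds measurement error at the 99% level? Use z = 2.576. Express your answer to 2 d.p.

18.14

SEM = 10.50000×√(1 − 0.77500) ≈ 4.98059
SE_diff = SEM × √2 ≈ 4.98059 × 1.41421 ≈ 7.04361
Minimum reliable difference = 2.576 × SE_diff ≈ 2.576 × 7.04361 ≈ 18.14435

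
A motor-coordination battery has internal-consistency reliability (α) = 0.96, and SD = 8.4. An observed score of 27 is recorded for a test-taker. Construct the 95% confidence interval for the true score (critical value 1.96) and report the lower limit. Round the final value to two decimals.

SEM = 8.400 · √(1 − 0.960) = 8.400 · √0.040 ≈ 8.400 · 0.200 ≈ 1.680
Margin = 1.96 · 1.680 ≈ 3.293
Lower bound: 27 − 3.293 = 23.707

23.71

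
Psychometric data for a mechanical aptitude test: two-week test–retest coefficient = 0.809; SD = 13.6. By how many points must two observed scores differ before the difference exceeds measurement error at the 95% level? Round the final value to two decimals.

SEM = 13.6000*√(1 − 0.8090) ≈ 5.9437
Standard error of the difference = 5.9437·√2 ≈ 8.4056
Smallest detectable difference = 1.96*8.4056 ≈ 16.4750

16.48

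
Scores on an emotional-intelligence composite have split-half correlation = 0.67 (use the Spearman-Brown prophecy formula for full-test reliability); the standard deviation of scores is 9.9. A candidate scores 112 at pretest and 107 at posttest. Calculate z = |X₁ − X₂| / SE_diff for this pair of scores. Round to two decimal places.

r_full = 2·0.67 / (1 + 0.67) ≈ 0.8024
SEM = 9.9000*√(1 − 0.8024) ≈ 4.4008
SE_diff = √2 * SEM ≈ 6.2237
z = 5 / 6.2237 ≈ 0.8034

0.80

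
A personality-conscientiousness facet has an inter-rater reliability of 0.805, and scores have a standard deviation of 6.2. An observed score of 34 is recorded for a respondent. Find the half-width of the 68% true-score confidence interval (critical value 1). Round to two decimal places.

SEM = 6.2000*√(1 − 0.8050) ≃ 2.7378
1 * SEM ≃ 2.7378

2.74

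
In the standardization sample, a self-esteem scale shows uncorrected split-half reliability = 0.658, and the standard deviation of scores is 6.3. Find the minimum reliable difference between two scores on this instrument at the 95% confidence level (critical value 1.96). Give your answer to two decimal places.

Full-length reliability (Spearman-Brown) = 2(0.658)/(1+0.658) ≈ 0.794
The standard error of measurement is 6.300·√(1 − 0.794) ≈ 6.300·0.454 ≈ 2.861.
SE_diff = √2 · SEM ≈ 4.046
Smallest detectable difference = 1.96·4.046 ≈ 7.931

7.93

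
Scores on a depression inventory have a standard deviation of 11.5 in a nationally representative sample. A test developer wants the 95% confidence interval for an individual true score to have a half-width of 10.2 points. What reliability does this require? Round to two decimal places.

Required SEM = 10.2 / 1.96 ≃ 5.20408
Required reliability = 1 − (SEM/SD)² = 1 − 0.20478 ≃ 0.79522

0.80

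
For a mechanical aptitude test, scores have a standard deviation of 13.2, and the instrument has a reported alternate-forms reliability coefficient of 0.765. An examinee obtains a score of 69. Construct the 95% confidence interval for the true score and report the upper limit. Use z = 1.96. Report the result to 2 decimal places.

81.54

SEM = 13.200×√(1 − 0.765) ≃ 6.399
1.96 × SEM ≃ 12.542
Upper limit = 69 + 12.542 ≃ 81.542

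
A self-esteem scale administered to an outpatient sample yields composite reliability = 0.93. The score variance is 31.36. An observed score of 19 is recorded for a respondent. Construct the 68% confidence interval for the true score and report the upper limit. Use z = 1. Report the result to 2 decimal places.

20.48

SD = √31.36 = 5.6000
SEM = 5.6000 · √(1 − 0.9300) = 5.6000 · √0.0700 ≈ 5.6000 · 0.2646 ≈ 1.4816
Half-width = 1·1.4816 ≈ 1.4816
Upper limit = 19 + 1.4816 ≈ 20.4816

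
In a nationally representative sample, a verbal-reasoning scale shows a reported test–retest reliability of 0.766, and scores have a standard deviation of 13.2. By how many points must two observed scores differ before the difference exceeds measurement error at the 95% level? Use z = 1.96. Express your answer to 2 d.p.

17.70

SEM = 13.200·√(1 − 0.766) ≃ 6.385
Standard error of the difference = 6.385·√2 ≃ 9.030
Minimum reliable difference = 1.96 · SE_diff ≃ 1.96 · 9.030 ≃ 17.699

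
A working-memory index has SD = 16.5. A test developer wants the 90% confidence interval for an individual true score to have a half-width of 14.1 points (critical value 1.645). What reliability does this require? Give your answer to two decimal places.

SEM needed = half-width / z = 14.1/1.645 ≃ 8.571
r = 1 − (SEM / SD)² = 1 − (8.571 / 16.5)² ≃ 1 − 0.270 ≃ 0.730

0.73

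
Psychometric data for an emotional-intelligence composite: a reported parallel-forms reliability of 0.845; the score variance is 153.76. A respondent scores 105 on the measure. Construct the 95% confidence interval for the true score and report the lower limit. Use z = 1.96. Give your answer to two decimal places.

σ = 153.76^(1/2) = 12.400
SEM = 12.400 × √(1 − 0.845) = 12.400 × √0.155 ≈ 12.400 × 0.394 ≈ 4.882
Half-width = 1.96×4.882 ≈ 9.568
Lower bound: 105 − 9.568 = 95.432

95.43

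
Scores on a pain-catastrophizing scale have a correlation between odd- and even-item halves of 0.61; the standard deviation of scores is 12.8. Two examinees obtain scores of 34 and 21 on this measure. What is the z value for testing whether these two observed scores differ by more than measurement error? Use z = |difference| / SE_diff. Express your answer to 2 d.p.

1.46

Spearman-Brown: r = 2(0.61) / (1 + 0.61) = 1.2200 / 1.6100 ≈ 0.7578
SEM = 12.8000*√(1 − 0.7578) ≈ 6.2998
SE_diff = √2 * SEM ≈ 8.9093
z = |34 − 21| / 8.9093 = 13 / 8.9093 ≈ 1.4591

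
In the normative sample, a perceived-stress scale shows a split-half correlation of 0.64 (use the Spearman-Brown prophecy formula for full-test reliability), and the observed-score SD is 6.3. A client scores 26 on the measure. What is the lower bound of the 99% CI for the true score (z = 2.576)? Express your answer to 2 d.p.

Full-length reliability (Spearman-Brown) = 2(0.64)/(1+0.64) ≃ 0.780
SEM = 6.300*√(1 − 0.780) ≃ 2.952
Margin = 2.576 * 2.952 ≃ 7.604
Lower limit = 26 − 7.604 ≃ 18.396

18.40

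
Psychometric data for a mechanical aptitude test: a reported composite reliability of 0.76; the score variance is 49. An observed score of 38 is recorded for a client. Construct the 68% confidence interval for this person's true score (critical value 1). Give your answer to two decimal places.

[34.57, 41.43]

SD = √49 ≈ 7.0000
SEM = 7.0000 × √(1 − 0.7600) = 7.0000 × √0.2400 ≈ 7.0000 × 0.4899 ≈ 3.4293
Half-width = 1×3.4293 ≈ 3.4293
Interval: (34.5707, 41.4293)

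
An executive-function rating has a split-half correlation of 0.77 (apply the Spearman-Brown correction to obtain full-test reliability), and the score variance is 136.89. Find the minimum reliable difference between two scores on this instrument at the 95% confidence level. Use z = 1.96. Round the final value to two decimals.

SD = √136.89 ≈ 11.700
Full-length reliability (Spearman-Brown) = 2(0.77)/(1+0.77) ≈ 0.870
SEM = 11.700 · √(1 − 0.870) = 11.700 · √0.130 ≈ 11.700 · 0.360 ≈ 4.218
Standard error of the difference = 4.218·√2 ≈ 5.965
Minimum reliable difference = 1.96 · SE_diff ≈ 1.96 · 5.965 ≈ 11.691

11.69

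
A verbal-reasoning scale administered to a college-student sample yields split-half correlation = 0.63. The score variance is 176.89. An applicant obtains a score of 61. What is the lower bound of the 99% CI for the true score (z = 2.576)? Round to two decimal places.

σ = 176.89^(1/2) = 13.30000
r_full = 2·0.63 / (1 + 0.63) ≈ 0.77301
SEM = 13.30000 * √(1 − 0.77301) = 13.30000 * √0.22699 ≈ 13.30000 * 0.47644 ≈ 6.33664
Half-width = 2.576*6.33664 ≈ 16.32317
Lower bound: 61 − 16.32317 = 44.67683

44.68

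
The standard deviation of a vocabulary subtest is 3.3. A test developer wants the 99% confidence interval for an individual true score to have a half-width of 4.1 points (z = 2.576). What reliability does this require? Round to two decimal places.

Required SEM = 4.1 / 2.576 ≈ 1.592
r = 1 − (SEM / SD)² = 1 − (1.592 / 3.3)² ≈ 1 − 0.233 ≈ 0.767

0.77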